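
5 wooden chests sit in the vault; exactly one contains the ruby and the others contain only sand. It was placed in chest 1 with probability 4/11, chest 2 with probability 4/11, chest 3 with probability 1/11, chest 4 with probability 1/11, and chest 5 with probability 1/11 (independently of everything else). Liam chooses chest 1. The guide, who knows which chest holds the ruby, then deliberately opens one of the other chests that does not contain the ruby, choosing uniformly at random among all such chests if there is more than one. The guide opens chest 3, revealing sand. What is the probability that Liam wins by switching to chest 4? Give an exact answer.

1/9

Condition on the true location of the ruby.
If it is in chest 1 (prior 4/11): the guide has 4 equally likely choices, so probability 1/4; weight (4/11)·(1/4) = 1/11.
If it is in chest 2 (prior 4/11): the guide has 3 equally likely choices, so probability 1/3; weight (4/11)·(1/3) = 4/33.
If it is in chest 3 (prior 1/11): the guide opened chest 3, so this case is ruled out; weight (1/11)·0 = 0.
If it is in either of chests 4 and 5 (prior 1/11 each): the guide has 3 equally likely choices, so probability 1/3; weight (1/11)·(1/3) = 1/33 each.
The weights sum to 3/11.
So P(the ruby in chest 4 | the guide opened chest 3) = (1/33) / (3/11) = 1/9.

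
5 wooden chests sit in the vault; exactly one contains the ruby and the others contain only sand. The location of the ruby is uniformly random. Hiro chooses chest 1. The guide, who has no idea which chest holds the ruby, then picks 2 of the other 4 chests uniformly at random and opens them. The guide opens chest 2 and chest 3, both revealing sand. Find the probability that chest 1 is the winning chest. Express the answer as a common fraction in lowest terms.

Because the guide chose which chests to open without knowing where the ruby is, the choice is independent of the prize location. Learning that none of the 2 opened chests holds the ruby simply rules out those 2 locations and leaves the remaining 3 chests still equally likely by symmetry.
So P(the ruby in chest 1) = 1/3.

1/3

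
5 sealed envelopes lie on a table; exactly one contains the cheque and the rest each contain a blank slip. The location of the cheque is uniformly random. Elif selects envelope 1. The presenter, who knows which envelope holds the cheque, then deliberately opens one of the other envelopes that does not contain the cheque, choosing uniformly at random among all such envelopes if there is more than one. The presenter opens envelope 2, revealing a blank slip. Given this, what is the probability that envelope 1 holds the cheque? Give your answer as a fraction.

Apply Bayes' rule, conditioning on where the cheque actually is.
If it is in envelope 1 (prior 1/5): the presenter has 4 equally likely choices, so probability 1/4; weight (1/5)·(1/4) = 1/20.
If it is in envelope 2 (prior 1/5): the presenter opened envelope 2, so this case is ruled out; weight (1/5)·0 = 0.
If it is in any of envelopes 3, 4, and 5 (prior 1/5 each): the presenter has 3 equally likely choices, so probability 1/3; weight (1/5)·(1/3) = 1/15 each.
The weights sum to 1/4.
So P(the cheque in envelope 1 | the presenter opened envelope 2) = (1/20) / (1/4) = 1/5.

1/5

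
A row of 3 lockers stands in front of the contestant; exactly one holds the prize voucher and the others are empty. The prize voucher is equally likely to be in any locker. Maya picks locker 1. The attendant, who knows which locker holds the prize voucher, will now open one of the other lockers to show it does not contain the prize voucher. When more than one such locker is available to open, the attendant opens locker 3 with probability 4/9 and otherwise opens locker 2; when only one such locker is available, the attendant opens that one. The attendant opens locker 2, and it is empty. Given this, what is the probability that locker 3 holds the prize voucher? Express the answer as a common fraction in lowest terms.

9/14

Consider each possible location of the prize voucher in turn.
If it is in locker 1 (prior 1/3): locker 3 is available but not opened, probability 5/9; weight (1/3)·(5/9) = 5/27.
If it is in locker 2 (prior 1/3): the attendant opened locker 2, so this case is ruled out; weight (1/3)·0 = 0.
If it is in locker 3 (prior 1/3): only locker 2 is available, probability 1; weight (1/3)·1 = 1/3.
The weights sum to 14/27.
So P(the prize voucher in locker 3 | the attendant opened locker 2) = (1/3) / (14/27) = 9/14.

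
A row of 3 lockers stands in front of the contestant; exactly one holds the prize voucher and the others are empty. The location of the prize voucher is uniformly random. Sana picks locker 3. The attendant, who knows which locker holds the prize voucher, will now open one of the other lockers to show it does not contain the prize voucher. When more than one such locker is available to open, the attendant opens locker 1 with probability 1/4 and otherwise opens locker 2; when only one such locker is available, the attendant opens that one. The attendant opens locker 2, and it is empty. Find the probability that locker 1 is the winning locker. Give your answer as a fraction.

4/7

Condition on the true location of the prize voucher.
If it is in locker 1 (prior 1/3): only locker 2 is available, probability 1; weight (1/3)·1 = 1/3.
If it is in locker 2 (prior 1/3): the attendant opened locker 2, so this case is ruled out; weight (1/3)·0 = 0.
If it is in locker 3 (prior 1/3): locker 1 is available but not opened, probability 3/4; weight (1/3)·(3/4) = 1/4.
The weights sum to 7/12.
So P(the prize voucher in locker 1 | the attendant opened locker 2) = (1/3) / (7/12) = 4/7.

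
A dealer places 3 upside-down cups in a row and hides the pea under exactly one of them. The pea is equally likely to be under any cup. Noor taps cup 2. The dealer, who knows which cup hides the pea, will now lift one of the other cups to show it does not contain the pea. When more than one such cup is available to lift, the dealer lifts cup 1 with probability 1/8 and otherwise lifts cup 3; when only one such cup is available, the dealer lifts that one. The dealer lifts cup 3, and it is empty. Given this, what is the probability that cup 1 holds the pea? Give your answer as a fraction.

8/15

Condition on the true location of the pea.
If it is under cup 1 (prior 1/3): only cup 3 is available, probability 1; weight (1/3)·1 = 1/3.
If it is under cup 2 (prior 1/3): cup 1 is available but not opened, probability 7/8; weight (1/3)·(7/8) = 7/24.
If it is under cup 3 (prior 1/3): the dealer opened cup 3, so this case is ruled out; weight (1/3)·0 = 0.
The weights sum to 5/8.
So P(the pea under cup 1 | the dealer opened cup 3) = (1/3) / (5/8) = 8/15.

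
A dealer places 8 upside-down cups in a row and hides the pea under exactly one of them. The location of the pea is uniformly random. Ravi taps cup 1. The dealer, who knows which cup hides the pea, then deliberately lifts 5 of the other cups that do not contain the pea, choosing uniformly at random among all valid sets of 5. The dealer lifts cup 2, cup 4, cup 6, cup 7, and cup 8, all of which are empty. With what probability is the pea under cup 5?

7/16

Consider each possible location of the pea in turn.
If it is under cup 1 (prior 1/8): the dealer has 21 equally likely choices, so probability 1/21; weight (1/8)·(1/21) = 1/168.
If it is under any of cups 2, 4, 6, 7, and 8 (prior 1/8 each): that cup was opened and seen not to hold the prize — ruled out; weight (1/8)·0 = 0 each.
If it is under either of cups 3 and 5 (prior 1/8 each): the dealer has 6 equally likely choices, so probability 1/6; weight (1/8)·(1/6) = 1/48 each.
The weights sum to 1/21.
So P(the pea under cup 5 | the dealer opened cup 2, cup 4, cup 6, cup 7, and cup 8) = (1/48) / (1/21) = 7/16.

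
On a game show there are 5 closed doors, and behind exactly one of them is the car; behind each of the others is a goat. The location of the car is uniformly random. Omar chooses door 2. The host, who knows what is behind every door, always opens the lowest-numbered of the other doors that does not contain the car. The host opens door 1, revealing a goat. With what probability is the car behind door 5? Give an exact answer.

1/4

Apply Bayes' rule, conditioning on where the car actually is.
If it is behind door 1 (prior 1/5): the host opened door 1, so this case is ruled out; weight (1/5)·0 = 0.
If it is behind any of doors 2, 3, 4, and 5 (prior 1/5 each): door 1 is the lowest-numbered option available, probability 1; weight (1/5)·1 = 1/5 each.
The weights sum to 4/5.
So P(the car behind door 5 | the host opened door 1) = (1/5) / (4/5) = 1/4.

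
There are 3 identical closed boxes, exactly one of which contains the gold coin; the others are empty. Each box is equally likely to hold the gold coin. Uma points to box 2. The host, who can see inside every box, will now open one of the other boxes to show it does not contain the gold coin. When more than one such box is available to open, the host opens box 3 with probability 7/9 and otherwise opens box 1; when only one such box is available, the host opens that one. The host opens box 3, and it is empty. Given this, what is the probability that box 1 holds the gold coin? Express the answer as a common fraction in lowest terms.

9/16

Condition on the true location of the gold coin.
If it is in box 1 (prior 1/3): only box 3 is available, probability 1; weight (1/3)·1 = 1/3.
If it is in box 2 (prior 1/3): box 3 is available, opened with probability 7/9; weight (1/3)·(7/9) = 7/27.
If it is in box 3 (prior 1/3): the host opened box 3, so this case is ruled out; weight (1/3)·0 = 0.
The weights sum to 16/27.
So P(the gold coin in box 1 | the host opened box 3) = (1/3) / (16/27) = 9/16.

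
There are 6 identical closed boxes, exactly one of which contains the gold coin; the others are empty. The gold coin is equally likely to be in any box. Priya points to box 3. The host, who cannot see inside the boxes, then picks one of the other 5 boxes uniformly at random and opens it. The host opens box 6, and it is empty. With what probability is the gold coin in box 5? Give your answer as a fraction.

1/5

Condition on the true location of the gold coin.
If it is in any of boxes 1, 2, 3, 4, and 5 (prior 1/6 each): the host picks box 6 with probability 1/5 regardless, and it is not the prize; weight (1/6)·(1/5) = 1/30 each.
If it is in box 6 (prior 1/6): the host opened box 6, so this case is ruled out; weight (1/6)·0 = 0.
The weights sum to 1/6.
So P(the gold coin in box 5 | the host opened box 6) = (1/30) / (1/6) = 1/5.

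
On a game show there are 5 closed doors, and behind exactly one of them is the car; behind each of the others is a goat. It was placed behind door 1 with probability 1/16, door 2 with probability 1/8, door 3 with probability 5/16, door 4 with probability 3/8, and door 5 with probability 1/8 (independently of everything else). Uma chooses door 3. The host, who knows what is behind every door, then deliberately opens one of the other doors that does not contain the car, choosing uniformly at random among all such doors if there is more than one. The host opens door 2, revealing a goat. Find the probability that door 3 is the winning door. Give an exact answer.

5/17

Consider each possible location of the car in turn.
If it is behind door 1 (prior 1/16): the host has 3 equally likely choices, so probability 1/3; weight (1/16)·(1/3) = 1/48.
If it is behind door 2 (prior 1/8): the host opened door 2, so this case is ruled out; weight (1/8)·0 = 0.
If it is behind door 3 (prior 5/16): the host has 4 equally likely choices, so probability 1/4; weight (5/16)·(1/4) = 5/64.
If it is behind door 4 (prior 3/8): the host has 3 equally likely choices, so probability 1/3; weight (3/8)·(1/3) = 1/8.
If it is behind door 5 (prior 1/8): the host has 3 equally likely choices, so probability 1/3; weight (1/8)·(1/3) = 1/24.
The weights sum to 17/64.
So P(the car behind door 3 | the host opened door 2) = (5/64) / (17/64) = 5/17.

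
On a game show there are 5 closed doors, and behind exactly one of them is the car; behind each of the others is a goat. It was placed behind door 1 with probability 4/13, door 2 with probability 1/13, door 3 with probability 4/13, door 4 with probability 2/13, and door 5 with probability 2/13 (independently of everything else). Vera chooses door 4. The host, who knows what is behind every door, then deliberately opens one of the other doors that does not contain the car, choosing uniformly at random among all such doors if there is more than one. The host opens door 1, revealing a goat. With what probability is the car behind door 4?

3/17

Consider each possible location of the car in turn.
If it is behind door 1 (prior 4/13): the host opened door 1, so this case is ruled out; weight (4/13)·0 = 0.
If it is behind door 2 (prior 1/13): the host has 3 equally likely choices, so probability 1/3; weight (1/13)·(1/3) = 1/39.
If it is behind door 3 (prior 4/13): the host has 3 equally likely choices, so probability 1/3; weight (4/13)·(1/3) = 4/39.
If it is behind door 4 (prior 2/13): the host has 4 equally likely choices, so probability 1/4; weight (2/13)·(1/4) = 1/26.
If it is behind door 5 (prior 2/13): the host has 3 equally likely choices, so probability 1/3; weight (2/13)·(1/3) = 2/39.
The weights sum to 17/78.
So P(the car behind door 4 | the host opened door 1) = (1/26) / (17/78) = 3/17.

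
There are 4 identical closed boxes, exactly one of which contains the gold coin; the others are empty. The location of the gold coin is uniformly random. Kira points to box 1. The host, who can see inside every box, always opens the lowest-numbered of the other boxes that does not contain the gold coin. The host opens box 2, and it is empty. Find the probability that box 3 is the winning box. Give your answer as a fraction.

1/3

Apply Bayes' rule, conditioning on where the gold coin actually is.
If it is in any of boxes 1, 3, and 4 (prior 1/4 each): box 2 is the lowest-numbered option available, probability 1; weight (1/4)·1 = 1/4 each.
If it is in box 2 (prior 1/4): the host opened box 2, so this case is ruled out; weight (1/4)·0 = 0.
The weights sum to 3/4.
So P(the gold coin in box 3 | the host opened box 2) = (1/4) / (3/4) = 1/3.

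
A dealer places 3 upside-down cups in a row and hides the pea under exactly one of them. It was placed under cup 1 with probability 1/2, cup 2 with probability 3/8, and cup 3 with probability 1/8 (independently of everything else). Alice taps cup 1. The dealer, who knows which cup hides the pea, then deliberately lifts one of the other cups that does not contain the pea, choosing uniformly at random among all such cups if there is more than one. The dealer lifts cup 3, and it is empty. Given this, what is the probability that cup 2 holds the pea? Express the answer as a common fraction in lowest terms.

3/5

Apply Bayes' rule, conditioning on where the pea actually is.
If it is under cup 1 (prior 1/2): the dealer has 2 equally likely choices, so probability 1/2; weight (1/2)·(1/2) = 1/4.
If it is under cup 2 (prior 3/8): the dealer has no choice, probability 1; weight (3/8)·1 = 3/8.
If it is under cup 3 (prior 1/8): the dealer opened cup 3, so this case is ruled out; weight (1/8)·0 = 0.
The weights sum to 5/8.
So P(the pea under cup 2 | the dealer opened cup 3) = (3/8) / (5/8) = 3/5.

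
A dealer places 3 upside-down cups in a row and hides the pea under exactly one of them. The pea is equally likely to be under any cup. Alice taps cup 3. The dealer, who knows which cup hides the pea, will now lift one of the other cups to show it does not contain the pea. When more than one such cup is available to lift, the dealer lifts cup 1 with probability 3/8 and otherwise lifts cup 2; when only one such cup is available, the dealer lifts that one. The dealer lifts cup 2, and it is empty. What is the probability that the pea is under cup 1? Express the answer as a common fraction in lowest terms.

8/13

Apply Bayes' rule, conditioning on where the pea actually is.
If it is under cup 1 (prior 1/3): only cup 2 is available, probability 1; weight (1/3)·1 = 1/3.
If it is under cup 2 (prior 1/3): the dealer opened cup 2, so this case is ruled out; weight (1/3)·0 = 0.
If it is under cup 3 (prior 1/3): cup 1 is available but not opened, probability 5/8; weight (1/3)·(5/8) = 5/24.
The weights sum to 13/24.
So P(the pea under cup 1 | the dealer opened cup 2) = (1/3) / (13/24) = 8/13.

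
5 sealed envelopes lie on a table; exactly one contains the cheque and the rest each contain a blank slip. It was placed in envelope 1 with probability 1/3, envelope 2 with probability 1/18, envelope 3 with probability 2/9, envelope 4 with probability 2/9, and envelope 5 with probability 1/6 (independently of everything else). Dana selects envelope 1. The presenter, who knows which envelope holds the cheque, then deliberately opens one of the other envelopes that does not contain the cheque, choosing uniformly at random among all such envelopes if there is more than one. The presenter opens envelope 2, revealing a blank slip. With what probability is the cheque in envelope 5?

Apply Bayes' rule, conditioning on where the cheque actually is.
If it is in envelope 1 (prior 1/3): the presenter has 4 equally likely choices, so probability 1/4; weight (1/3)·(1/4) = 1/12.
If it is in envelope 2 (prior 1/18): the presenter opened envelope 2, so this case is ruled out; weight (1/18)·0 = 0.
If it is in either of envelopes 3 and 4 (prior 2/9 each): the presenter has 3 equally likely choices, so probability 1/3; weight (2/9)·(1/3) = 2/27 each.
If it is in envelope 5 (prior 1/6): the presenter has 3 equally likely choices, so probability 1/3; weight (1/6)·(1/3) = 1/18.
The weights sum to 31/108.
So P(the cheque in envelope 5 | the presenter opened envelope 2) = (1/18) / (31/108) = 6/31.

6/31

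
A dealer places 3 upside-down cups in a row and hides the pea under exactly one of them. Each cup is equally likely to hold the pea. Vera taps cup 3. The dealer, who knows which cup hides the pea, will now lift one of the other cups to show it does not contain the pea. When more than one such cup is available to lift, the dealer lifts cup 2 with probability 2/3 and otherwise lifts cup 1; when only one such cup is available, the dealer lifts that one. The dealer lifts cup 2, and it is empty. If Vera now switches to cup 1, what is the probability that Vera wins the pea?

Apply Bayes' rule, conditioning on where the pea actually is.
If it is under cup 1 (prior 1/3): only cup 2 is available, probability 1; weight (1/3)·1 = 1/3.
If it is under cup 2 (prior 1/3): the dealer opened cup 2, so this case is ruled out; weight (1/3)·0 = 0.
If it is under cup 3 (prior 1/3): cup 2 is available, opened with probability 2/3; weight (1/3)·(2/3) = 2/9.
The weights sum to 5/9.
So P(the pea under cup 1 | the dealer opened cup 2) = (1/3) / (5/9) = 3/5.

3/5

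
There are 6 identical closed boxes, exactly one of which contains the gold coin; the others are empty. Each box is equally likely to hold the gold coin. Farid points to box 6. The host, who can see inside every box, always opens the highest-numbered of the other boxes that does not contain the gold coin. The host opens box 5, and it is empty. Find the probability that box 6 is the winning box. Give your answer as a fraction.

1/5

Condition on the true location of the gold coin.
If it is in any of boxes 1, 2, 3, 4, and 6 (prior 1/6 each): box 5 is the highest-numbered option available, probability 1; weight (1/6)·1 = 1/6 each.
If it is in box 5 (prior 1/6): the host opened box 5, so this case is ruled out; weight (1/6)·0 = 0.
The weights sum to 5/6.
So P(the gold coin in box 6 | the host opened box 5) = (1/6) / (5/6) = 1/5.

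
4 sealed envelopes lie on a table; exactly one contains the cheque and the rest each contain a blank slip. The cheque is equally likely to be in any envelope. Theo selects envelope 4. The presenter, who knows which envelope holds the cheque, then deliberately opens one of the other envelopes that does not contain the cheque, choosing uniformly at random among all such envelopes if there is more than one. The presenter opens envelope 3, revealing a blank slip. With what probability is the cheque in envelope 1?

3/8

Consider each possible location of the cheque in turn.
If it is in either of envelopes 1 and 2 (prior 1/4 each): the presenter has 2 equally likely choices, so probability 1/2; weight (1/4)·(1/2) = 1/8 each.
If it is in envelope 3 (prior 1/4): the presenter opened envelope 3, so this case is ruled out; weight (1/4)·0 = 0.
If it is in envelope 4 (prior 1/4): the presenter has 3 equally likely choices, so probability 1/3; weight (1/4)·(1/3) = 1/12.
The weights sum to 1/3.
So P(the cheque in envelope 1 | the presenter opened envelope 3) = (1/8) / (1/3) = 3/8.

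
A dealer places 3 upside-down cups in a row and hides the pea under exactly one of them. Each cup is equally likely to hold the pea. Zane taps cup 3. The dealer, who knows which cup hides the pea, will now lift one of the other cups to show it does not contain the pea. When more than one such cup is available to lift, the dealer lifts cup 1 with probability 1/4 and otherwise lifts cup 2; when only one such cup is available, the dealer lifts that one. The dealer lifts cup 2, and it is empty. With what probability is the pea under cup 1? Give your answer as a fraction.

4/7

Apply Bayes' rule, conditioning on where the pea actually is.
If it is under cup 1 (prior 1/3): only cup 2 is available, probability 1; weight (1/3)·1 = 1/3.
If it is under cup 2 (prior 1/3): the dealer opened cup 2, so this case is ruled out; weight (1/3)·0 = 0.
If it is under cup 3 (prior 1/3): cup 1 is available but not opened, probability 3/4; weight (1/3)·(3/4) = 1/4.
The weights sum to 7/12.
So P(the pea under cup 1 | the dealer opened cup 2) = (1/3) / (7/12) = 4/7.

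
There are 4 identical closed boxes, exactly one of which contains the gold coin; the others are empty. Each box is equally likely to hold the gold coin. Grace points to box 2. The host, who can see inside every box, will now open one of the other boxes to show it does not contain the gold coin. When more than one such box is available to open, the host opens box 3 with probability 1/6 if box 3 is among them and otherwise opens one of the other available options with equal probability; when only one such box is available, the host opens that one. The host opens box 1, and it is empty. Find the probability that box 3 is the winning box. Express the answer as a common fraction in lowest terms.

2/7

Condition on the true location of the gold coin.
If it is in box 1 (prior 1/4): the host opened box 1, so this case is ruled out; weight (1/4)·0 = 0.
If it is in box 2 (prior 1/4): box 3 is available but not opened; box 1 gets probability (1 − 1/6)/2 = 5/12; weight (1/4)·(5/12) = 5/48.
If it is in box 3 (prior 1/4): box 3 holds the prize so is unavailable; the host chooses uniformly among the 2 others, probability 1/2; weight (1/4)·(1/2) = 1/8.
If it is in box 4 (prior 1/4): box 3 is available but not opened, probability 5/6; weight (1/4)·(5/6) = 5/24.
The weights sum to 7/16.
So P(the gold coin in box 3 | the host opened box 1) = (1/8) / (7/16) = 2/7.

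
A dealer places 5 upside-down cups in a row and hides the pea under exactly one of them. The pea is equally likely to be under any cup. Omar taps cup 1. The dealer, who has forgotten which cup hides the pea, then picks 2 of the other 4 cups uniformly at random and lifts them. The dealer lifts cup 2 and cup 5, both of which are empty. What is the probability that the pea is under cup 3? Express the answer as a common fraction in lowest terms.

Apply Bayes' rule, conditioning on where the pea actually is.
If it is under any of cups 1, 3, and 4 (prior 1/5 each): the dealer picks exactly this set with probability 1/6 regardless, and none is the prize; weight (1/5)·(1/6) = 1/30 each.
If it is under either of cups 2 and 5 (prior 1/5 each): that cup was opened and seen not to hold the prize — ruled out; weight (1/5)·0 = 0 each.
The weights sum to 1/10.
So P(the pea under cup 3 | the dealer opened cup 2 and cup 5) = (1/30) / (1/10) = 1/3.

1/3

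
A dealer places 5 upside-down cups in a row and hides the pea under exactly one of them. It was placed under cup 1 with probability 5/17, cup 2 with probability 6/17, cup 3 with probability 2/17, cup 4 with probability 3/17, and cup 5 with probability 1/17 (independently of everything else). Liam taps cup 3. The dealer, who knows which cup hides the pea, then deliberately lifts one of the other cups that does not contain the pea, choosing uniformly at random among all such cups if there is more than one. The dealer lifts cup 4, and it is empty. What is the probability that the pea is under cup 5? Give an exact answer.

2/27

Condition on the true location of the pea.
If it is under cup 1 (prior 5/17): the dealer has 3 equally likely choices, so probability 1/3; weight (5/17)·(1/3) = 5/51.
If it is under cup 2 (prior 6/17): the dealer has 3 equally likely choices, so probability 1/3; weight (6/17)·(1/3) = 2/17.
If it is under cup 3 (prior 2/17): the dealer has 4 equally likely choices, so probability 1/4; weight (2/17)·(1/4) = 1/34.
If it is under cup 4 (prior 3/17): the dealer opened cup 4, so this case is ruled out; weight (3/17)·0 = 0.
If it is under cup 5 (prior 1/17): the dealer has 3 equally likely choices, so probability 1/3; weight (1/17)·(1/3) = 1/51.
The weights sum to 9/34.
So P(the pea under cup 5 | the dealer opened cup 4) = (1/51) / (9/34) = 2/27.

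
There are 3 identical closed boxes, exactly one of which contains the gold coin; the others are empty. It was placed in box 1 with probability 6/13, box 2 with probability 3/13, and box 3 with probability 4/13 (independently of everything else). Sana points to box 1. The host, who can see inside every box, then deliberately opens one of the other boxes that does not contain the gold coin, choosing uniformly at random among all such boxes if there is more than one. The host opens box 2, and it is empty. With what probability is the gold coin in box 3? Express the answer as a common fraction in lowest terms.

Consider each possible location of the gold coin in turn.
If it is in box 1 (prior 6/13): the host has 2 equally likely choices, so probability 1/2; weight (6/13)·(1/2) = 3/13.
If it is in box 2 (prior 3/13): the host opened box 2, so this case is ruled out; weight (3/13)·0 = 0.
If it is in box 3 (prior 4/13): the host has no choice, probability 1; weight (4/13)·1 = 4/13.
The weights sum to 7/13.
So P(the gold coin in box 3 | the host opened box 2) = (4/13) / (7/13) = 4/7.

4/7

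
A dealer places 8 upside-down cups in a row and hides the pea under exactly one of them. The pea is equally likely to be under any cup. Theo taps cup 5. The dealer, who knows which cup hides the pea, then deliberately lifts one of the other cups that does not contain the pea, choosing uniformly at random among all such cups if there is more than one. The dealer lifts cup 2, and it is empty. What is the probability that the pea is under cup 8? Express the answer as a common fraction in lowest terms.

Apply Bayes' rule, conditioning on where the pea actually is.
If it is under any of cups 1, 3, 4, 6, 7, and 8 (prior 1/8 each): the dealer has 6 equally likely choices, so probability 1/6; weight (1/8)·(1/6) = 1/48 each.
If it is under cup 2 (prior 1/8): the dealer opened cup 2, so this case is ruled out; weight (1/8)·0 = 0.
If it is under cup 5 (prior 1/8): the dealer has 7 equally likely choices, so probability 1/7; weight (1/8)·(1/7) = 1/56.
The weights sum to 1/7.
So P(the pea under cup 8 | the dealer opened cup 2) = (1/48) / (1/7) = 7/48.

7/48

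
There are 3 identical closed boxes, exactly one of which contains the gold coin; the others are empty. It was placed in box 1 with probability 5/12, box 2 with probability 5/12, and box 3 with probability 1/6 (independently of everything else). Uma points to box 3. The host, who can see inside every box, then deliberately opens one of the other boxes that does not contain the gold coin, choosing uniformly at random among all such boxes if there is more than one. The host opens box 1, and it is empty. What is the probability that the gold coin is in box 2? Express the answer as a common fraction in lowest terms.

Apply Bayes' rule, conditioning on where the gold coin actually is.
If it is in box 1 (prior 5/12): the host opened box 1, so this case is ruled out; weight (5/12)·0 = 0.
If it is in box 2 (prior 5/12): the host has no choice, probability 1; weight (5/12)·1 = 5/12.
If it is in box 3 (prior 1/6): the host has 2 equally likely choices, so probability 1/2; weight (1/6)·(1/2) = 1/12.
The weights sum to 1/2.
So P(the gold coin in box 2 | the host opened box 1) = (5/12) / (1/2) = 5/6.

5/6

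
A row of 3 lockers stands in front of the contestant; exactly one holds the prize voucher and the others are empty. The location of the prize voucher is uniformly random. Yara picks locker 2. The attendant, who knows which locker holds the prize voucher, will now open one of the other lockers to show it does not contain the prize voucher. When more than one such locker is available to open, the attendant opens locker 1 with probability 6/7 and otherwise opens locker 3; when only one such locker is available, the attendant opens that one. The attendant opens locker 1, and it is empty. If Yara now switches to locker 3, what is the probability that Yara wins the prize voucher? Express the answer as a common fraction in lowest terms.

Consider each possible location of the prize voucher in turn.
If it is in locker 1 (prior 1/3): the attendant opened locker 1, so this case is ruled out; weight (1/3)·0 = 0.
If it is in locker 2 (prior 1/3): locker 1 is available, opened with probability 6/7; weight (1/3)·(6/7) = 2/7.
If it is in locker 3 (prior 1/3): only locker 1 is available, probability 1; weight (1/3)·1 = 1/3.
The weights sum to 13/21.
So P(the prize voucher in locker 3 | the attendant opened locker 1) = (1/3) / (13/21) = 7/13.

7/13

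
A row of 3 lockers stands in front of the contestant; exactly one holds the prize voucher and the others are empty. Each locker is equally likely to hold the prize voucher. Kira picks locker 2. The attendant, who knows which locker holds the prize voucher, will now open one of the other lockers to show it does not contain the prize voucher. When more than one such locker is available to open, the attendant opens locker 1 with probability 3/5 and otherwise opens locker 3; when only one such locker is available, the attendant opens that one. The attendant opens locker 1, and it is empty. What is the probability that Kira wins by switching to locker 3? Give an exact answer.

5/8

Apply Bayes' rule, conditioning on where the prize voucher actually is.
If it is in locker 1 (prior 1/3): the attendant opened locker 1, so this case is ruled out; weight (1/3)·0 = 0.
If it is in locker 2 (prior 1/3): locker 1 is available, opened with probability 3/5; weight (1/3)·(3/5) = 1/5.
If it is in locker 3 (prior 1/3): only locker 1 is available, probability 1; weight (1/3)·1 = 1/3.
The weights sum to 8/15.
So P(the prize voucher in locker 3 | the attendant opened locker 1) = (1/3) / (8/15) = 5/8.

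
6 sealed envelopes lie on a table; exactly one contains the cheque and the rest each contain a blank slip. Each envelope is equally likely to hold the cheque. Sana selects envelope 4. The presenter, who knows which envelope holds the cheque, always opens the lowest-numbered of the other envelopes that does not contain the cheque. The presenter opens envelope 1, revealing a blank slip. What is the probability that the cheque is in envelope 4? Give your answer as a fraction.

1/5

Condition on the true location of the cheque.
If it is in envelope 1 (prior 1/6): the presenter opened envelope 1, so this case is ruled out; weight (1/6)·0 = 0.
If it is in any of envelopes 2, 3, 4, 5, and 6 (prior 1/6 each): envelope 1 is the lowest-numbered option available, probability 1; weight (1/6)·1 = 1/6 each.
The weights sum to 5/6.
So P(the cheque in envelope 4 | the presenter opened envelope 1) = (1/6) / (5/6) = 1/5.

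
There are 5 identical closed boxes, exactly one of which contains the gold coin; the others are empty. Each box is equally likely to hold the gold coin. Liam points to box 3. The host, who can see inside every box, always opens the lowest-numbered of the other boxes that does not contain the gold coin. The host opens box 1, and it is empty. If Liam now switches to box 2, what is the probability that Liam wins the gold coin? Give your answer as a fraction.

Consider each possible location of the gold coin in turn.
If it is in box 1 (prior 1/5): the host opened box 1, so this case is ruled out; weight (1/5)·0 = 0.
If it is in any of boxes 2, 3, 4, and 5 (prior 1/5 each): box 1 is the lowest-numbered option available, probability 1; weight (1/5)·1 = 1/5 each.
The weights sum to 4/5.
So P(the gold coin in box 2 | the host opened box 1) = (1/5) / (4/5) = 1/4.

1/4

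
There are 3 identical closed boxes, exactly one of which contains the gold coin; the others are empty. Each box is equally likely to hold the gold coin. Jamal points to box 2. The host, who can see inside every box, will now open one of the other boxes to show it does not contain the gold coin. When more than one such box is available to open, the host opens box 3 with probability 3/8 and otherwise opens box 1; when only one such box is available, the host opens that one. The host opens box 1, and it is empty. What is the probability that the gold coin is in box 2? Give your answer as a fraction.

5/13

Consider each possible location of the gold coin in turn.
If it is in box 1 (prior 1/3): the host opened box 1, so this case is ruled out; weight (1/3)·0 = 0.
If it is in box 2 (prior 1/3): box 3 is available but not opened, probability 5/8; weight (1/3)·(5/8) = 5/24.
If it is in box 3 (prior 1/3): only box 1 is available, probability 1; weight (1/3)·1 = 1/3.
The weights sum to 13/24.
So P(the gold coin in box 2 | the host opened box 1) = (5/24) / (13/24) = 5/13.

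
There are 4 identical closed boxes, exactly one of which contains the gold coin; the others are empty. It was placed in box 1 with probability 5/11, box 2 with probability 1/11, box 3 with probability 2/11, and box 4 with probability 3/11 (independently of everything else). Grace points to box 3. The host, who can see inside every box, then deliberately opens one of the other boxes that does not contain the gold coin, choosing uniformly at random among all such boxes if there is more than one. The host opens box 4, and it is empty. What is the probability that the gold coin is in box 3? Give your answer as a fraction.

Condition on the true location of the gold coin.
If it is in box 1 (prior 5/11): the host has 2 equally likely choices, so probability 1/2; weight (5/11)·(1/2) = 5/22.
If it is in box 2 (prior 1/11): the host has 2 equally likely choices, so probability 1/2; weight (1/11)·(1/2) = 1/22.
If it is in box 3 (prior 2/11): the host has 3 equally likely choices, so probability 1/3; weight (2/11)·(1/3) = 2/33.
If it is in box 4 (prior 3/11): the host opened box 4, so this case is ruled out; weight (3/11)·0 = 0.
The weights sum to 1/3.
So P(the gold coin in box 3 | the host opened box 4) = (2/33) / (1/3) = 2/11.

2/11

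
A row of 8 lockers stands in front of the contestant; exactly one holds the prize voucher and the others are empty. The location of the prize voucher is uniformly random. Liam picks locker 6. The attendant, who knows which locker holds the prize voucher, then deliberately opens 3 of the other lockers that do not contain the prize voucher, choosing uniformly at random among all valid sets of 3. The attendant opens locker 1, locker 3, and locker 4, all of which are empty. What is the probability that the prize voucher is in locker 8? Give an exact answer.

7/32

Consider each possible location of the prize voucher in turn.
If it is in any of lockers 1, 3, and 4 (prior 1/8 each): that locker was opened and seen not to hold the prize — ruled out; weight (1/8)·0 = 0 each.
If it is in any of lockers 2, 5, 7, and 8 (prior 1/8 each): the attendant has 20 equally likely choices, so probability 1/20; weight (1/8)·(1/20) = 1/160 each.
If it is in locker 6 (prior 1/8): the attendant has 35 equally likely choices, so probability 1/35; weight (1/8)·(1/35) = 1/280.
The weights sum to 1/35.
So P(the prize voucher in locker 8 | the attendant opened locker 1, locker 3, and locker 4) = (1/160) / (1/35) = 7/32.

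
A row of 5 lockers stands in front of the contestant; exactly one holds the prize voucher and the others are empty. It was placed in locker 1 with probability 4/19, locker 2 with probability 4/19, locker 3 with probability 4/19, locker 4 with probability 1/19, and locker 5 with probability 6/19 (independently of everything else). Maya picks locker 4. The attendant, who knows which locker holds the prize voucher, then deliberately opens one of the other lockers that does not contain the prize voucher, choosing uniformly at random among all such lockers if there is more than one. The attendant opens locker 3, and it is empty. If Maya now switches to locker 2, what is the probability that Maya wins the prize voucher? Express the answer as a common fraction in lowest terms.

Consider each possible location of the prize voucher in turn.
If it is in either of lockers 1 and 2 (prior 4/19 each): the attendant has 3 equally likely choices, so probability 1/3; weight (4/19)·(1/3) = 4/57 each.
If it is in locker 3 (prior 4/19): the attendant opened locker 3, so this case is ruled out; weight (4/19)·0 = 0.
If it is in locker 4 (prior 1/19): the attendant has 4 equally likely choices, so probability 1/4; weight (1/19)·(1/4) = 1/76.
If it is in locker 5 (prior 6/19): the attendant has 3 equally likely choices, so probability 1/3; weight (6/19)·(1/3) = 2/19.
The weights sum to 59/228.
So P(the prize voucher in locker 2 | the attendant opened locker 3) = (4/57) / (59/228) = 16/59.

16/59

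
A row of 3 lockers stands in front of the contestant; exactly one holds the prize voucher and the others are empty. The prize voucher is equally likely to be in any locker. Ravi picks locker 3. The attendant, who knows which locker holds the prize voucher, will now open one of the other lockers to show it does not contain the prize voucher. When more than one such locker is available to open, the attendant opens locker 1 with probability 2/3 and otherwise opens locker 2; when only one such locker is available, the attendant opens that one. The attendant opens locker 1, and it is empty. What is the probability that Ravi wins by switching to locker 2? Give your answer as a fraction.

Condition on the true location of the prize voucher.
If it is in locker 1 (prior 1/3): the attendant opened locker 1, so this case is ruled out; weight (1/3)·0 = 0.
If it is in locker 2 (prior 1/3): only locker 1 is available, probability 1; weight (1/3)·1 = 1/3.
If it is in locker 3 (prior 1/3): locker 1 is available, opened with probability 2/3; weight (1/3)·(2/3) = 2/9.
The weights sum to 5/9.
So P(the prize voucher in locker 2 | the attendant opened locker 1) = (1/3) / (5/9) = 3/5.

3/5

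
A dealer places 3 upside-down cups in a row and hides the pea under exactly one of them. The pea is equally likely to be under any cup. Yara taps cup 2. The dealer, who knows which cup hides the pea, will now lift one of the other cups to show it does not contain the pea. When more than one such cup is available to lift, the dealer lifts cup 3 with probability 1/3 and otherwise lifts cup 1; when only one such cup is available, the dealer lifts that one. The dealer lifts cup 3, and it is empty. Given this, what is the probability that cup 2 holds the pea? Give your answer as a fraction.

1/4

Condition on the true location of the pea.
If it is under cup 1 (prior 1/3): only cup 3 is available, probability 1; weight (1/3)·1 = 1/3.
If it is under cup 2 (prior 1/3): cup 3 is available, opened with probability 1/3; weight (1/3)·(1/3) = 1/9.
If it is under cup 3 (prior 1/3): the dealer opened cup 3, so this case is ruled out; weight (1/3)·0 = 0.
The weights sum to 4/9.
So P(the pea under cup 2 | the dealer opened cup 3) = (1/9) / (4/9) = 1/4.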